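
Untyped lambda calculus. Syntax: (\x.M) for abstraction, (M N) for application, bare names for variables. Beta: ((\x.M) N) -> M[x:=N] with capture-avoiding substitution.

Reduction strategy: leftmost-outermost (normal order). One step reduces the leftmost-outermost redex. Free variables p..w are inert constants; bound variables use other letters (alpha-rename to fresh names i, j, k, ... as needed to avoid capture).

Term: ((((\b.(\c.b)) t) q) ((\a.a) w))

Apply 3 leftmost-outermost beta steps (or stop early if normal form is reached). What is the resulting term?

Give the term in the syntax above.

Step 0: ((((\b.(\c.b)) t) q) ((\a.a) w))
Step 1: (((\c.t) q) ((\a.a) w))
Step 2: (t ((\a.a) w))
Step 3: (t w)

Answer: (t w)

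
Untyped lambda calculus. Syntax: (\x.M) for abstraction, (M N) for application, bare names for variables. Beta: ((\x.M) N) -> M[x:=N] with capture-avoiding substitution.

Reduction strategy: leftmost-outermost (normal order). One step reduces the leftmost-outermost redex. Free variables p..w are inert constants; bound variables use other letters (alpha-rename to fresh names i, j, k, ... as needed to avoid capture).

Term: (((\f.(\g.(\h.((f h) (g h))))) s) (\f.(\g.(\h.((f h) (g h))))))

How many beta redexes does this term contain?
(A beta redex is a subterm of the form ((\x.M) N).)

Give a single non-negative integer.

Answer: 1

Derivation:
Term: (((\f.(\g.(\h.((f h) (g h))))) s) (\f.(\g.(\h.((f h) (g h))))))
  Redex: ((\f.(\g.(\h.((f h) (g h))))) s)
Total redexes: 1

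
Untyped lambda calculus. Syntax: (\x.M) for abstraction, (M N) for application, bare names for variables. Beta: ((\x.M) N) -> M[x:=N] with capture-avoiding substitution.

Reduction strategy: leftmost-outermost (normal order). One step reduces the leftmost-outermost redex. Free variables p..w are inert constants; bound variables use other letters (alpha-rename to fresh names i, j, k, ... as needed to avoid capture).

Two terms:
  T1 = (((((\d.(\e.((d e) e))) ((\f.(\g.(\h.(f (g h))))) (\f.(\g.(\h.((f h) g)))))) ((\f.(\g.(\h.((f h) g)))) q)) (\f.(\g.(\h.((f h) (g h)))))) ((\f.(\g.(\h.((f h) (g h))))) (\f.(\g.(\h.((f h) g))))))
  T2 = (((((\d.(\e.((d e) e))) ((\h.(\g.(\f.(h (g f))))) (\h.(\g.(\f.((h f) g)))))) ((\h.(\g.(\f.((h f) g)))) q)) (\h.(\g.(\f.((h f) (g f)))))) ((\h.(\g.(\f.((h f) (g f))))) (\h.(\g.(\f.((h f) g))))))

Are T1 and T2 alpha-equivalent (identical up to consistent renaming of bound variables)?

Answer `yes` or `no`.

Answer: yes

Derivation:
Term 1: (((((\d.(\e.((d e) e))) ((\f.(\g.(\h.(f (g h))))) (\f.(\g.(\h.((f h) g)))))) ((\f.(\g.(\h.((f h) g)))) q)) (\f.(\g.(\h.((f h) (g h)))))) ((\f.(\g.(\h.((f h) (g h))))) (\f.(\g.(\h.((f h) g))))))
Term 2: (((((\d.(\e.((d e) e))) ((\h.(\g.(\f.(h (g f))))) (\h.(\g.(\f.((h f) g)))))) ((\h.(\g.(\f.((h f) g)))) q)) (\h.(\g.(\f.((h f) (g f)))))) ((\h.(\g.(\f.((h f) (g f))))) (\h.(\g.(\f.((h f) g))))))
Alpha-equivalence: compare structure up to binder renaming.
Result: True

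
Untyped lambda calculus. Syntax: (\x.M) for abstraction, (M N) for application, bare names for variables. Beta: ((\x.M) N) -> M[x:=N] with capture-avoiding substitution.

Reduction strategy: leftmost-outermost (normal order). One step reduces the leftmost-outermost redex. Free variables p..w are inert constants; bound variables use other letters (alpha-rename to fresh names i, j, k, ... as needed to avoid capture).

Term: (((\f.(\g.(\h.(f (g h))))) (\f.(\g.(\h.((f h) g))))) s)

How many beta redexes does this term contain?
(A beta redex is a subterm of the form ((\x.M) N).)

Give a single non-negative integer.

Term: (((\f.(\g.(\h.(f (g h))))) (\f.(\g.(\h.((f h) g))))) s)
  Redex: ((\f.(\g.(\h.(f (g h))))) (\f.(\g.(\h.((f h) g)))))
Total redexes: 1

Answer: 1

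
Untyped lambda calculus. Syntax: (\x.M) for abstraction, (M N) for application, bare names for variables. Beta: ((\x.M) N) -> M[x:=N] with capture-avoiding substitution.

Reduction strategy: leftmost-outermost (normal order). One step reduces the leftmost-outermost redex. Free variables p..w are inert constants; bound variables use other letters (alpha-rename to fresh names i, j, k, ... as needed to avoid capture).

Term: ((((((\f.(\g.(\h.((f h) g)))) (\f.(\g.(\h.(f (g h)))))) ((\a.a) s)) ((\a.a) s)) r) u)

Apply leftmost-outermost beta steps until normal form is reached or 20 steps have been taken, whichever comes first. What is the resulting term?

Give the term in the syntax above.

Answer: ((s (s r)) u)

Derivation:
Step 0: ((((((\f.(\g.(\h.((f h) g)))) (\f.(\g.(\h.(f (g h)))))) ((\a.a) s)) ((\a.a) s)) r) u)
Step 1: (((((\g.(\h.(((\f.(\g.(\h.(f (g h))))) h) g))) ((\a.a) s)) ((\a.a) s)) r) u)
Step 2: ((((\h.(((\f.(\g.(\h.(f (g h))))) h) ((\a.a) s))) ((\a.a) s)) r) u)
Step 3: (((((\f.(\g.(\h.(f (g h))))) ((\a.a) s)) ((\a.a) s)) r) u)
Step 4: ((((\g.(\h.(((\a.a) s) (g h)))) ((\a.a) s)) r) u)
Step 5: (((\h.(((\a.a) s) (((\a.a) s) h))) r) u)
Step 6: ((((\a.a) s) (((\a.a) s) r)) u)
Step 7: ((s (((\a.a) s) r)) u)
Step 8: ((s (s r)) u)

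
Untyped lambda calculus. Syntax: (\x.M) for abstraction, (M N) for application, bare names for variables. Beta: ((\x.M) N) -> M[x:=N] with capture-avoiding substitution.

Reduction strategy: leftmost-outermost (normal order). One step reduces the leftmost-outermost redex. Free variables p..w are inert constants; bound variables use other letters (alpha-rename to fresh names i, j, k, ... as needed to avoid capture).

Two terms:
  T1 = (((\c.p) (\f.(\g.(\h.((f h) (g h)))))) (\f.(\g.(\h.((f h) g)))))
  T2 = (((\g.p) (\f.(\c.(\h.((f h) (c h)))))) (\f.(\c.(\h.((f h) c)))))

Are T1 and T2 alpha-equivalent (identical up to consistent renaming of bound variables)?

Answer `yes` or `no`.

Answer: yes

Derivation:
Term 1: (((\c.p) (\f.(\g.(\h.((f h) (g h)))))) (\f.(\g.(\h.((f h) g)))))
Term 2: (((\g.p) (\f.(\c.(\h.((f h) (c h)))))) (\f.(\c.(\h.((f h) c)))))
Alpha-equivalence: compare structure up to binder renaming.
Result: True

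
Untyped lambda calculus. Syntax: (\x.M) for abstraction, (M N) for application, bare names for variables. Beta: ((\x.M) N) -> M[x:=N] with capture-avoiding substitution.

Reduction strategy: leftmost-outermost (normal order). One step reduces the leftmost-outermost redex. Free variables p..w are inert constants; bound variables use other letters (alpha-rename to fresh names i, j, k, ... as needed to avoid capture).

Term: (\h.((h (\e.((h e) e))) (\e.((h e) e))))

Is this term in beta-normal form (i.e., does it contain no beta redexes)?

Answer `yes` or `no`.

Answer: yes

Derivation:
Term: (\h.((h (\e.((h e) e))) (\e.((h e) e))))
No beta redexes found.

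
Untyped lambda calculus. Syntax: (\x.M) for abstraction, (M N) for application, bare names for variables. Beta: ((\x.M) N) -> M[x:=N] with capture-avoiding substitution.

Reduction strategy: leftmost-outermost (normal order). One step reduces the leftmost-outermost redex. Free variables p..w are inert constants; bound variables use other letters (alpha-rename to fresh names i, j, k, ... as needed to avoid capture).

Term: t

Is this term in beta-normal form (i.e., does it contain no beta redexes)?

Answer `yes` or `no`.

Answer: yes

Derivation:
Term: t
No beta redexes found.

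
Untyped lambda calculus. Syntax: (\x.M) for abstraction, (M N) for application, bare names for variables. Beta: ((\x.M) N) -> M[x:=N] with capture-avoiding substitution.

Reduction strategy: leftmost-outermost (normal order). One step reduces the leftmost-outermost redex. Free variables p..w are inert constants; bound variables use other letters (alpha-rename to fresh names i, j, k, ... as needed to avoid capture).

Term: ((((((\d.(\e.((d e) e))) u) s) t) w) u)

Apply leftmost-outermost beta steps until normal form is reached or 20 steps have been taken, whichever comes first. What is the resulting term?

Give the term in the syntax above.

Step 0: ((((((\d.(\e.((d e) e))) u) s) t) w) u)
Step 1: (((((\e.((u e) e)) s) t) w) u)
Step 2: (((((u s) s) t) w) u)

Answer: (((((u s) s) t) w) u)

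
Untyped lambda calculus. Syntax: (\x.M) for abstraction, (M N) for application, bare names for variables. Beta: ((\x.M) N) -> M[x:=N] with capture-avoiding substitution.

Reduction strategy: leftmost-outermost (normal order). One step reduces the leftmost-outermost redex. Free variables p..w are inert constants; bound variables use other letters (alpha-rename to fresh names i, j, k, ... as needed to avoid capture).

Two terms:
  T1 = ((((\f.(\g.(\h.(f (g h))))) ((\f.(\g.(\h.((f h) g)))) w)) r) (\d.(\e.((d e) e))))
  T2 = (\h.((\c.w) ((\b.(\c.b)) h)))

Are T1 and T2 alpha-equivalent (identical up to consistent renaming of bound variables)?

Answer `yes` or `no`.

Answer: no

Derivation:
Term 1: ((((\f.(\g.(\h.(f (g h))))) ((\f.(\g.(\h.((f h) g)))) w)) r) (\d.(\e.((d e) e))))
Term 2: (\h.((\c.w) ((\b.(\c.b)) h)))
Alpha-equivalence: compare structure up to binder renaming.
Result: False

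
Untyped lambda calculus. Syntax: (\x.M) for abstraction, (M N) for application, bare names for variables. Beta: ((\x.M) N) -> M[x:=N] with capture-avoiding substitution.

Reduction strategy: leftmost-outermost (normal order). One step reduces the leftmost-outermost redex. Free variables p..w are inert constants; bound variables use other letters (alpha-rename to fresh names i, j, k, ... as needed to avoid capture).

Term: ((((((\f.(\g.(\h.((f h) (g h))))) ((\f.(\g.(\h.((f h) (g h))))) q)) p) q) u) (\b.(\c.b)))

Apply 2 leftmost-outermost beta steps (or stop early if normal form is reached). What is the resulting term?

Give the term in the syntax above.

Step 0: ((((((\f.(\g.(\h.((f h) (g h))))) ((\f.(\g.(\h.((f h) (g h))))) q)) p) q) u) (\b.(\c.b)))
Step 1: (((((\g.(\h.((((\f.(\g.(\h.((f h) (g h))))) q) h) (g h)))) p) q) u) (\b.(\c.b)))
Step 2: ((((\h.((((\f.(\g.(\h.((f h) (g h))))) q) h) (p h))) q) u) (\b.(\c.b)))

Answer: ((((\h.((((\f.(\g.(\h.((f h) (g h))))) q) h) (p h))) q) u) (\b.(\c.b)))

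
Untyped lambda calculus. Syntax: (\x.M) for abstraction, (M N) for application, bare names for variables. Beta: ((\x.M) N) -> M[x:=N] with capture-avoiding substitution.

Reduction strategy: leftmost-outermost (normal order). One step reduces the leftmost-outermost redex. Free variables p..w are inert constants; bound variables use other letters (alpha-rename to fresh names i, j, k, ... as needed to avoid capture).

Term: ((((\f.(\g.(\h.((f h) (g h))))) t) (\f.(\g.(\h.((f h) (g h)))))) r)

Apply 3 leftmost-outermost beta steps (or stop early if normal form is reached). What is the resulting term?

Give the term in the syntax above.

Answer: ((t r) ((\f.(\g.(\h.((f h) (g h))))) r))

Derivation:
Step 0: ((((\f.(\g.(\h.((f h) (g h))))) t) (\f.(\g.(\h.((f h) (g h)))))) r)
Step 1: (((\g.(\h.((t h) (g h)))) (\f.(\g.(\h.((f h) (g h)))))) r)
Step 2: ((\h.((t h) ((\f.(\g.(\h.((f h) (g h))))) h))) r)
Step 3: ((t r) ((\f.(\g.(\h.((f h) (g h))))) r))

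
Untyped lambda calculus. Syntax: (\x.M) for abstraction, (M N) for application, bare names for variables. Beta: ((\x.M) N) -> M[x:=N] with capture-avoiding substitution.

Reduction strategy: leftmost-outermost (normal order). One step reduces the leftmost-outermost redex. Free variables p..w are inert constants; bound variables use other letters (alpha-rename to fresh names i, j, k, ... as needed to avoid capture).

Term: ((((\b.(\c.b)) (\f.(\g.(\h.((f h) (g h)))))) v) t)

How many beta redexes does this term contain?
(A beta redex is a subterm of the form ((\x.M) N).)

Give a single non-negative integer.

Answer: 1

Derivation:
Term: ((((\b.(\c.b)) (\f.(\g.(\h.((f h) (g h)))))) v) t)
  Redex: ((\b.(\c.b)) (\f.(\g.(\h.((f h) (g h))))))
Total redexes: 1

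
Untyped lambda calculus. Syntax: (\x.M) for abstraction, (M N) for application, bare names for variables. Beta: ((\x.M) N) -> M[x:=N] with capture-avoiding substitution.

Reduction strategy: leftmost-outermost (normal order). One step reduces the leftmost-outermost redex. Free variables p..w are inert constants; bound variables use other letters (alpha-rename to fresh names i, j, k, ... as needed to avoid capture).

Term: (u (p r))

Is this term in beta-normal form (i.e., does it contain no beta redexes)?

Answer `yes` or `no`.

Answer: yes

Derivation:
Term: (u (p r))
No beta redexes found.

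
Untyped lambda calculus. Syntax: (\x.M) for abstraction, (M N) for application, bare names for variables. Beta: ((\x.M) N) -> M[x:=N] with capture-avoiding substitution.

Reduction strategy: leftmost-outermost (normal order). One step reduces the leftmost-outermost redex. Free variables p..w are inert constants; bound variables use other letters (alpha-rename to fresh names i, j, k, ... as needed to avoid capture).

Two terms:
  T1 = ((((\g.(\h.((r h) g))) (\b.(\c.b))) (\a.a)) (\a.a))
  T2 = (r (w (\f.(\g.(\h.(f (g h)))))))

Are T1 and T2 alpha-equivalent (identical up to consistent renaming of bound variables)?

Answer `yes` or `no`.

Answer: no

Derivation:
Term 1: ((((\g.(\h.((r h) g))) (\b.(\c.b))) (\a.a)) (\a.a))
Term 2: (r (w (\f.(\g.(\h.(f (g h)))))))
Alpha-equivalence: compare structure up to binder renaming.
Result: False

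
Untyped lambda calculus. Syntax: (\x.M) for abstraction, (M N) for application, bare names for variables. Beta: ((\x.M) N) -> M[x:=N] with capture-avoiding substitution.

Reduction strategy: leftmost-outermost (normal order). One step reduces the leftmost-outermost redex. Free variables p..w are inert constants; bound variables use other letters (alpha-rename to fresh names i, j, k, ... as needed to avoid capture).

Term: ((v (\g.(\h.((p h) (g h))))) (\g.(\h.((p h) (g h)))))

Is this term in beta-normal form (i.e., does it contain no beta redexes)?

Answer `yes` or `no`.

Term: ((v (\g.(\h.((p h) (g h))))) (\g.(\h.((p h) (g h)))))
No beta redexes found.

Answer: yes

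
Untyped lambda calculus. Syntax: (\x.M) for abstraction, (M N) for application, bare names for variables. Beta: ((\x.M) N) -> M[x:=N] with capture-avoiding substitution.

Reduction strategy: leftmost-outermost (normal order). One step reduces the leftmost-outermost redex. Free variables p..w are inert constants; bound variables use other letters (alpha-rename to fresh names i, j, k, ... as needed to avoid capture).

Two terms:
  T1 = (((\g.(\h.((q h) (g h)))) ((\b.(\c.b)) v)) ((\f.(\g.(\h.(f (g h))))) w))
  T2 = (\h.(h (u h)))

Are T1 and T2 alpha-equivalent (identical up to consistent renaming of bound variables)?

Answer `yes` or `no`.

Answer: no

Derivation:
Term 1: (((\g.(\h.((q h) (g h)))) ((\b.(\c.b)) v)) ((\f.(\g.(\h.(f (g h))))) w))
Term 2: (\h.(h (u h)))
Alpha-equivalence: compare structure up to binder renaming.
Result: False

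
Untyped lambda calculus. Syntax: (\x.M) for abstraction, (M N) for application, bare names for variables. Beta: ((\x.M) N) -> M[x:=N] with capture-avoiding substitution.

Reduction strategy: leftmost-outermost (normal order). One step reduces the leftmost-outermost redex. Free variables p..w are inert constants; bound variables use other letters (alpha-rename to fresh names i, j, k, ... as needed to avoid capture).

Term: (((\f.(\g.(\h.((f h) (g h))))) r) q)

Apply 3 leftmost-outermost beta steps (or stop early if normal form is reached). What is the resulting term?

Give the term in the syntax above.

Answer: (\h.((r h) (q h)))

Derivation:
Step 0: (((\f.(\g.(\h.((f h) (g h))))) r) q)
Step 1: ((\g.(\h.((r h) (g h)))) q)
Step 2: (\h.((r h) (q h)))
Step 3: (normal form reached)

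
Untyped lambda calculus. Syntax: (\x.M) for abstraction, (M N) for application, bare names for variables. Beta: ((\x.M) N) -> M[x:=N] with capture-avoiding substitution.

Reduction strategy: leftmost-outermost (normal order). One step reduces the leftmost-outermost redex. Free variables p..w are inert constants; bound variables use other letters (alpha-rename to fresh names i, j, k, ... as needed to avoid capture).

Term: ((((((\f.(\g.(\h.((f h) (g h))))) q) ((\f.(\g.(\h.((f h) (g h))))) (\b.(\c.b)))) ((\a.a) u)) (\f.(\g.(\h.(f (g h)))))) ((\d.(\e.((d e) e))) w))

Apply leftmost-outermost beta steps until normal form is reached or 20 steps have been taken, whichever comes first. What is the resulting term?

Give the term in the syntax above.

Answer: ((((q u) (\h.h)) (\f.(\g.(\h.(f (g h)))))) (\e.((w e) e)))

Derivation:
Step 0: ((((((\f.(\g.(\h.((f h) (g h))))) q) ((\f.(\g.(\h.((f h) (g h))))) (\b.(\c.b)))) ((\a.a) u)) (\f.(\g.(\h.(f (g h)))))) ((\d.(\e.((d e) e))) w))
Step 1: (((((\g.(\h.((q h) (g h)))) ((\f.(\g.(\h.((f h) (g h))))) (\b.(\c.b)))) ((\a.a) u)) (\f.(\g.(\h.(f (g h)))))) ((\d.(\e.((d e) e))) w))
Step 2: ((((\h.((q h) (((\f.(\g.(\h.((f h) (g h))))) (\b.(\c.b))) h))) ((\a.a) u)) (\f.(\g.(\h.(f (g h)))))) ((\d.(\e.((d e) e))) w))
Step 3: ((((q ((\a.a) u)) (((\f.(\g.(\h.((f h) (g h))))) (\b.(\c.b))) ((\a.a) u))) (\f.(\g.(\h.(f (g h)))))) ((\d.(\e.((d e) e))) w))
Step 4: ((((q u) (((\f.(\g.(\h.((f h) (g h))))) (\b.(\c.b))) ((\a.a) u))) (\f.(\g.(\h.(f (g h)))))) ((\d.(\e.((d e) e))) w))
Step 5: ((((q u) ((\g.(\h.(((\b.(\c.b)) h) (g h)))) ((\a.a) u))) (\f.(\g.(\h.(f (g h)))))) ((\d.(\e.((d e) e))) w))
Step 6: ((((q u) (\h.(((\b.(\c.b)) h) (((\a.a) u) h)))) (\f.(\g.(\h.(f (g h)))))) ((\d.(\e.((d e) e))) w))
Step 7: ((((q u) (\h.((\c.h) (((\a.a) u) h)))) (\f.(\g.(\h.(f (g h)))))) ((\d.(\e.((d e) e))) w))
Step 8: ((((q u) (\h.h)) (\f.(\g.(\h.(f (g h)))))) ((\d.(\e.((d e) e))) w))
Step 9: ((((q u) (\h.h)) (\f.(\g.(\h.(f (g h)))))) (\e.((w e) e)))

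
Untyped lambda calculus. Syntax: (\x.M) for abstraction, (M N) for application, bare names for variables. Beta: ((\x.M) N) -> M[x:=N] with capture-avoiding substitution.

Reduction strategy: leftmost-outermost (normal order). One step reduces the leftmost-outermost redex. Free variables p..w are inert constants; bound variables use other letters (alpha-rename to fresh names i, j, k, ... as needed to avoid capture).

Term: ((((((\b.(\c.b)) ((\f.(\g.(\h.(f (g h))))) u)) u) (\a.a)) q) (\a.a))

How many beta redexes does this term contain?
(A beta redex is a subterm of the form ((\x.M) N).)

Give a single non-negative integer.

Term: ((((((\b.(\c.b)) ((\f.(\g.(\h.(f (g h))))) u)) u) (\a.a)) q) (\a.a))
  Redex: ((\b.(\c.b)) ((\f.(\g.(\h.(f (g h))))) u))
  Redex: ((\f.(\g.(\h.(f (g h))))) u)
Total redexes: 2

Answer: 2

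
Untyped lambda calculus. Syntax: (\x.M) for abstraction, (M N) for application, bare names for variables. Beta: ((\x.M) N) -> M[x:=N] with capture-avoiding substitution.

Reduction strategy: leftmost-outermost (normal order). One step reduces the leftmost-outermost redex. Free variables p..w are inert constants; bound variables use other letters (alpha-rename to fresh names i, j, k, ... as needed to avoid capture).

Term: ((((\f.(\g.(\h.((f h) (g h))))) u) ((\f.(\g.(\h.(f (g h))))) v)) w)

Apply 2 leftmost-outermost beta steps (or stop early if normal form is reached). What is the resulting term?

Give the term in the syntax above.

Step 0: ((((\f.(\g.(\h.((f h) (g h))))) u) ((\f.(\g.(\h.(f (g h))))) v)) w)
Step 1: (((\g.(\h.((u h) (g h)))) ((\f.(\g.(\h.(f (g h))))) v)) w)
Step 2: ((\h.((u h) (((\f.(\g.(\h.(f (g h))))) v) h))) w)

Answer: ((\h.((u h) (((\f.(\g.(\h.(f (g h))))) v) h))) w)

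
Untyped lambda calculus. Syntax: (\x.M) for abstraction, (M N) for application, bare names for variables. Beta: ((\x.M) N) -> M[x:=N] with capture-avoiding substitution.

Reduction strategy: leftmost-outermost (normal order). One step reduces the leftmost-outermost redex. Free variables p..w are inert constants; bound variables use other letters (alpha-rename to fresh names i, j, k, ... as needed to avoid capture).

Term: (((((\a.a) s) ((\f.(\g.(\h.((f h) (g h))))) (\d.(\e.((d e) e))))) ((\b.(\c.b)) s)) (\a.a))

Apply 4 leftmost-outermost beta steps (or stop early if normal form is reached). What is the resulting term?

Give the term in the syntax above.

Step 0: (((((\a.a) s) ((\f.(\g.(\h.((f h) (g h))))) (\d.(\e.((d e) e))))) ((\b.(\c.b)) s)) (\a.a))
Step 1: (((s ((\f.(\g.(\h.((f h) (g h))))) (\d.(\e.((d e) e))))) ((\b.(\c.b)) s)) (\a.a))
Step 2: (((s (\g.(\h.(((\d.(\e.((d e) e))) h) (g h))))) ((\b.(\c.b)) s)) (\a.a))
Step 3: (((s (\g.(\h.((\e.((h e) e)) (g h))))) ((\b.(\c.b)) s)) (\a.a))
Step 4: (((s (\g.(\h.((h (g h)) (g h))))) ((\b.(\c.b)) s)) (\a.a))

Answer: (((s (\g.(\h.((h (g h)) (g h))))) ((\b.(\c.b)) s)) (\a.a))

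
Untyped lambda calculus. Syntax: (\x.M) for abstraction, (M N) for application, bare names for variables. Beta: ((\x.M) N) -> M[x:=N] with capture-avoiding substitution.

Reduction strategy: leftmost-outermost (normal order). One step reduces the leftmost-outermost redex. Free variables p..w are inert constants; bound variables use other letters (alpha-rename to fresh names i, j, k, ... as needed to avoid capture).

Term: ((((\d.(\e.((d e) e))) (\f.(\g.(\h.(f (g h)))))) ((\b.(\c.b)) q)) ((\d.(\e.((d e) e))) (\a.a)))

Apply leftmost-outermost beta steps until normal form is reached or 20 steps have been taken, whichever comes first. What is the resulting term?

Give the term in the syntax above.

Answer: q

Derivation:
Step 0: ((((\d.(\e.((d e) e))) (\f.(\g.(\h.(f (g h)))))) ((\b.(\c.b)) q)) ((\d.(\e.((d e) e))) (\a.a)))
Step 1: (((\e.(((\f.(\g.(\h.(f (g h))))) e) e)) ((\b.(\c.b)) q)) ((\d.(\e.((d e) e))) (\a.a)))
Step 2: ((((\f.(\g.(\h.(f (g h))))) ((\b.(\c.b)) q)) ((\b.(\c.b)) q)) ((\d.(\e.((d e) e))) (\a.a)))
Step 3: (((\g.(\h.(((\b.(\c.b)) q) (g h)))) ((\b.(\c.b)) q)) ((\d.(\e.((d e) e))) (\a.a)))
Step 4: ((\h.(((\b.(\c.b)) q) (((\b.(\c.b)) q) h))) ((\d.(\e.((d e) e))) (\a.a)))
Step 5: (((\b.(\c.b)) q) (((\b.(\c.b)) q) ((\d.(\e.((d e) e))) (\a.a))))
Step 6: ((\c.q) (((\b.(\c.b)) q) ((\d.(\e.((d e) e))) (\a.a))))
Step 7: q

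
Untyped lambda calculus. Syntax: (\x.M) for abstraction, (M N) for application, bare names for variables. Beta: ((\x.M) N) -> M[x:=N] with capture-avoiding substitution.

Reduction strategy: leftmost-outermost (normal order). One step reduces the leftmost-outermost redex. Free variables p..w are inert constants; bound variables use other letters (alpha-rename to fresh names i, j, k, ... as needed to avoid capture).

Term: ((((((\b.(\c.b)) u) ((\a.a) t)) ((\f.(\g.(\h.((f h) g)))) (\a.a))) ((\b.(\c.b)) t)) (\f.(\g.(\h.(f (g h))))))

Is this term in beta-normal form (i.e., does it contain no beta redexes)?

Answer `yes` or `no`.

Answer: no

Derivation:
Term: ((((((\b.(\c.b)) u) ((\a.a) t)) ((\f.(\g.(\h.((f h) g)))) (\a.a))) ((\b.(\c.b)) t)) (\f.(\g.(\h.(f (g h))))))
Found 4 beta redex(es).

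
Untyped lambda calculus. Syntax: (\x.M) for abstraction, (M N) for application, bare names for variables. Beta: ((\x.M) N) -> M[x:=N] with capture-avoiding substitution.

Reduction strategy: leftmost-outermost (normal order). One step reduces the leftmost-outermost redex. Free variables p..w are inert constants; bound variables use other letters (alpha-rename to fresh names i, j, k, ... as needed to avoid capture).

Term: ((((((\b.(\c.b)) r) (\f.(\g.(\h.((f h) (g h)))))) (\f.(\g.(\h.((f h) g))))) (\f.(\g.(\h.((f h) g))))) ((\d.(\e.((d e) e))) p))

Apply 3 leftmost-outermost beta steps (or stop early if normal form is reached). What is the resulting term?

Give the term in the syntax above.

Step 0: ((((((\b.(\c.b)) r) (\f.(\g.(\h.((f h) (g h)))))) (\f.(\g.(\h.((f h) g))))) (\f.(\g.(\h.((f h) g))))) ((\d.(\e.((d e) e))) p))
Step 1: (((((\c.r) (\f.(\g.(\h.((f h) (g h)))))) (\f.(\g.(\h.((f h) g))))) (\f.(\g.(\h.((f h) g))))) ((\d.(\e.((d e) e))) p))
Step 2: (((r (\f.(\g.(\h.((f h) g))))) (\f.(\g.(\h.((f h) g))))) ((\d.(\e.((d e) e))) p))
Step 3: (((r (\f.(\g.(\h.((f h) g))))) (\f.(\g.(\h.((f h) g))))) (\e.((p e) e)))

Answer: (((r (\f.(\g.(\h.((f h) g))))) (\f.(\g.(\h.((f h) g))))) (\e.((p e) e)))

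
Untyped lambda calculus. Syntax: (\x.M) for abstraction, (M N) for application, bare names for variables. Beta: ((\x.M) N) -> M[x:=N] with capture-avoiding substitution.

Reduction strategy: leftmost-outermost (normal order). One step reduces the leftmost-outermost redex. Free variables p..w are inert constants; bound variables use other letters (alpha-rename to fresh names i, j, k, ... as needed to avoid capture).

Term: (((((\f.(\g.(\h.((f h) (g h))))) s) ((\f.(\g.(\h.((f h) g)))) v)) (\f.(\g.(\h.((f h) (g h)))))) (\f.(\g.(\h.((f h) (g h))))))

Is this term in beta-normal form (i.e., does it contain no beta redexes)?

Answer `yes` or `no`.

Answer: no

Derivation:
Term: (((((\f.(\g.(\h.((f h) (g h))))) s) ((\f.(\g.(\h.((f h) g)))) v)) (\f.(\g.(\h.((f h) (g h)))))) (\f.(\g.(\h.((f h) (g h))))))
Found 2 beta redex(es).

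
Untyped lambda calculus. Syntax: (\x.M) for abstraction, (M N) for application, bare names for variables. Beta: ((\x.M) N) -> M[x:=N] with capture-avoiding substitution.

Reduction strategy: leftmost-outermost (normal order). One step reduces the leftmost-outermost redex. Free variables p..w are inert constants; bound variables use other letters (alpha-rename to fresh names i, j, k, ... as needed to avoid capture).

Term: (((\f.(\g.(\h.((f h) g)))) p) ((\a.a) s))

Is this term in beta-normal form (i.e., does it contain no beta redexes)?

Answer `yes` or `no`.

Answer: no

Derivation:
Term: (((\f.(\g.(\h.((f h) g)))) p) ((\a.a) s))
Found 2 beta redex(es).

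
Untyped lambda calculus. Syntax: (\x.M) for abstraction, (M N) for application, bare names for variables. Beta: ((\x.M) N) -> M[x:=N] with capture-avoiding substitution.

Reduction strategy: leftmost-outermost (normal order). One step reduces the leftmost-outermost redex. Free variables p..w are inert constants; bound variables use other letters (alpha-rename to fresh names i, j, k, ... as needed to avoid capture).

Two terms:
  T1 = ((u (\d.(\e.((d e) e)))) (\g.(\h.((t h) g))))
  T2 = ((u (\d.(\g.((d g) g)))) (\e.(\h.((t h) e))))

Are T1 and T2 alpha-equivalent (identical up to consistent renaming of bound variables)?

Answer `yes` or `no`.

Answer: yes

Derivation:
Term 1: ((u (\d.(\e.((d e) e)))) (\g.(\h.((t h) g))))
Term 2: ((u (\d.(\g.((d g) g)))) (\e.(\h.((t h) e))))
Alpha-equivalence: compare structure up to binder renaming.
Result: True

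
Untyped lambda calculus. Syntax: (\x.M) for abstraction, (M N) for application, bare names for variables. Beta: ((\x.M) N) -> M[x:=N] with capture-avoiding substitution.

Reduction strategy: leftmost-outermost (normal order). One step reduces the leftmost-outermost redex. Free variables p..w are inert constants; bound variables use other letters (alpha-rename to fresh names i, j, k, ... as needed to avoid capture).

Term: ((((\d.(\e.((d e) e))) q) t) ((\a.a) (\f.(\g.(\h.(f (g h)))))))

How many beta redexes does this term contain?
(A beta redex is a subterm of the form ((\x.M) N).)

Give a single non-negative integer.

Answer: 2

Derivation:
Term: ((((\d.(\e.((d e) e))) q) t) ((\a.a) (\f.(\g.(\h.(f (g h)))))))
  Redex: ((\d.(\e.((d e) e))) q)
  Redex: ((\a.a) (\f.(\g.(\h.(f (g h))))))
Total redexes: 2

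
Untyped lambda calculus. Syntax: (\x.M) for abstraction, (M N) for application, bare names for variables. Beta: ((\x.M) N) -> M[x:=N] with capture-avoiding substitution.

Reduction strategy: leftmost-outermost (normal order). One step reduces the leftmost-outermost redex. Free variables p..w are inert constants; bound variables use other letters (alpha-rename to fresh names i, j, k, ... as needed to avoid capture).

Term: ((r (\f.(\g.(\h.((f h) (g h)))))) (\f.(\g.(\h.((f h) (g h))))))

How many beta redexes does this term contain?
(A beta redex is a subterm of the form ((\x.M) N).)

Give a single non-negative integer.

Term: ((r (\f.(\g.(\h.((f h) (g h)))))) (\f.(\g.(\h.((f h) (g h))))))
  (no redexes)
Total redexes: 0

Answer: 0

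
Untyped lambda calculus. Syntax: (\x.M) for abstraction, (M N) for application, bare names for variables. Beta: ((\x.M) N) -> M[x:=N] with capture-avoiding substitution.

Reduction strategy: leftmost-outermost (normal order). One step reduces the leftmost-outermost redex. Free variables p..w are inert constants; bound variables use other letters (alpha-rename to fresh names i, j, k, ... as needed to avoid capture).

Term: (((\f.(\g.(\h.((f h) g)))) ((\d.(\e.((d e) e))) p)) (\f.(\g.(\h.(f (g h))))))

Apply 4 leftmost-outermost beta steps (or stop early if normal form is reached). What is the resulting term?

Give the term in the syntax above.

Answer: (\h.(((p h) h) (\f.(\g.(\h.(f (g h)))))))

Derivation:
Step 0: (((\f.(\g.(\h.((f h) g)))) ((\d.(\e.((d e) e))) p)) (\f.(\g.(\h.(f (g h))))))
Step 1: ((\g.(\h.((((\d.(\e.((d e) e))) p) h) g))) (\f.(\g.(\h.(f (g h))))))
Step 2: (\h.((((\d.(\e.((d e) e))) p) h) (\f.(\g.(\h.(f (g h)))))))
Step 3: (\h.(((\e.((p e) e)) h) (\f.(\g.(\h.(f (g h)))))))
Step 4: (\h.(((p h) h) (\f.(\g.(\h.(f (g h)))))))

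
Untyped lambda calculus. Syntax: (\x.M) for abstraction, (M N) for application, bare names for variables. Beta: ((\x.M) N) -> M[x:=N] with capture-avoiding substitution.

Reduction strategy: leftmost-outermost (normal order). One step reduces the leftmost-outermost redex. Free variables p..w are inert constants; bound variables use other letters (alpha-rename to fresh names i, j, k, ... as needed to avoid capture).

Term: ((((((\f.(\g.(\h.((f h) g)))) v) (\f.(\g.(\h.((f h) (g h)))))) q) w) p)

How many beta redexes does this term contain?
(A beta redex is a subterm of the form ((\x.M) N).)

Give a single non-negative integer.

Answer: 1

Derivation:
Term: ((((((\f.(\g.(\h.((f h) g)))) v) (\f.(\g.(\h.((f h) (g h)))))) q) w) p)
  Redex: ((\f.(\g.(\h.((f h) g)))) v)
Total redexes: 1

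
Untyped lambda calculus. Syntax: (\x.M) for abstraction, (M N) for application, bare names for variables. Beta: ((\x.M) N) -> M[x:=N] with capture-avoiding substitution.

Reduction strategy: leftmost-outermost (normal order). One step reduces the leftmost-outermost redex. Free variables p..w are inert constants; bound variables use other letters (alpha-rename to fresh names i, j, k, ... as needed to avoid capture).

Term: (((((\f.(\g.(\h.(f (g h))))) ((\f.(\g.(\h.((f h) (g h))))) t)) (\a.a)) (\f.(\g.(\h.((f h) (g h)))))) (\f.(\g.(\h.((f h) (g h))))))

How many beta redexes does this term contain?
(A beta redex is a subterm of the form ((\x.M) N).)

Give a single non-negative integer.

Term: (((((\f.(\g.(\h.(f (g h))))) ((\f.(\g.(\h.((f h) (g h))))) t)) (\a.a)) (\f.(\g.(\h.((f h) (g h)))))) (\f.(\g.(\h.((f h) (g h))))))
  Redex: ((\f.(\g.(\h.(f (g h))))) ((\f.(\g.(\h.((f h) (g h))))) t))
  Redex: ((\f.(\g.(\h.((f h) (g h))))) t)
Total redexes: 2

Answer: 2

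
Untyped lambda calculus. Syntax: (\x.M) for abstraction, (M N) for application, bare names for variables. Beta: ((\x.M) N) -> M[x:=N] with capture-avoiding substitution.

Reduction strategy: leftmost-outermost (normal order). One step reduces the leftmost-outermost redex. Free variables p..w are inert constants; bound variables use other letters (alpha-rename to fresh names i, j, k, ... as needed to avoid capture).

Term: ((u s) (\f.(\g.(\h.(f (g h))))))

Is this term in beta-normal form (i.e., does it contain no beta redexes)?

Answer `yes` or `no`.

Term: ((u s) (\f.(\g.(\h.(f (g h))))))
No beta redexes found.

Answer: yes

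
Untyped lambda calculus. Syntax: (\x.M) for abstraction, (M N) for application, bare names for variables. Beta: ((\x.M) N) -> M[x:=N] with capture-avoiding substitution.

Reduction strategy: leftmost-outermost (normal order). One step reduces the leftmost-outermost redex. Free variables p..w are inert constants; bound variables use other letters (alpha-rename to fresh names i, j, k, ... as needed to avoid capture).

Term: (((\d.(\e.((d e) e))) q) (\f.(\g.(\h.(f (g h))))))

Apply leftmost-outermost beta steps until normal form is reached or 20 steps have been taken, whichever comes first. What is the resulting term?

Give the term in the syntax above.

Step 0: (((\d.(\e.((d e) e))) q) (\f.(\g.(\h.(f (g h))))))
Step 1: ((\e.((q e) e)) (\f.(\g.(\h.(f (g h))))))
Step 2: ((q (\f.(\g.(\h.(f (g h)))))) (\f.(\g.(\h.(f (g h))))))

Answer: ((q (\f.(\g.(\h.(f (g h)))))) (\f.(\g.(\h.(f (g h))))))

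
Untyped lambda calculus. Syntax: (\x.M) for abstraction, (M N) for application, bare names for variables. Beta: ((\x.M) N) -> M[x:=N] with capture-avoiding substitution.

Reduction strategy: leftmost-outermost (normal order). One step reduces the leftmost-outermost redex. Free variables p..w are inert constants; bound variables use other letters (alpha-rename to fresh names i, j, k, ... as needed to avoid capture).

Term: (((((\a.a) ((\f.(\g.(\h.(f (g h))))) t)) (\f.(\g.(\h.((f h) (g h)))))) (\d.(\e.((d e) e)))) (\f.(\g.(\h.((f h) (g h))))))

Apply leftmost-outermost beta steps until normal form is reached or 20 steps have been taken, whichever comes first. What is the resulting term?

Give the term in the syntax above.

Answer: ((t (\g.(\h.((h (g h)) (g h))))) (\f.(\g.(\h.((f h) (g h))))))

Derivation:
Step 0: (((((\a.a) ((\f.(\g.(\h.(f (g h))))) t)) (\f.(\g.(\h.((f h) (g h)))))) (\d.(\e.((d e) e)))) (\f.(\g.(\h.((f h) (g h))))))
Step 1: (((((\f.(\g.(\h.(f (g h))))) t) (\f.(\g.(\h.((f h) (g h)))))) (\d.(\e.((d e) e)))) (\f.(\g.(\h.((f h) (g h))))))
Step 2: ((((\g.(\h.(t (g h)))) (\f.(\g.(\h.((f h) (g h)))))) (\d.(\e.((d e) e)))) (\f.(\g.(\h.((f h) (g h))))))
Step 3: (((\h.(t ((\f.(\g.(\h.((f h) (g h))))) h))) (\d.(\e.((d e) e)))) (\f.(\g.(\h.((f h) (g h))))))
Step 4: ((t ((\f.(\g.(\h.((f h) (g h))))) (\d.(\e.((d e) e))))) (\f.(\g.(\h.((f h) (g h))))))
Step 5: ((t (\g.(\h.(((\d.(\e.((d e) e))) h) (g h))))) (\f.(\g.(\h.((f h) (g h))))))
Step 6: ((t (\g.(\h.((\e.((h e) e)) (g h))))) (\f.(\g.(\h.((f h) (g h))))))
Step 7: ((t (\g.(\h.((h (g h)) (g h))))) (\f.(\g.(\h.((f h) (g h))))))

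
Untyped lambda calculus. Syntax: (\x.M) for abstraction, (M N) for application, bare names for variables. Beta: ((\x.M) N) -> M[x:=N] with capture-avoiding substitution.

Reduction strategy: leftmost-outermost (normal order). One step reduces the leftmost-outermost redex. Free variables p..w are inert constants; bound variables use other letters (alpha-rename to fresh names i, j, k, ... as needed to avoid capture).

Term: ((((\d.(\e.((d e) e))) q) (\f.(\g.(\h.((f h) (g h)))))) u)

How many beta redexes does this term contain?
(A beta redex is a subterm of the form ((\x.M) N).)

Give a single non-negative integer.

Term: ((((\d.(\e.((d e) e))) q) (\f.(\g.(\h.((f h) (g h)))))) u)
  Redex: ((\d.(\e.((d e) e))) q)
Total redexes: 1

Answer: 1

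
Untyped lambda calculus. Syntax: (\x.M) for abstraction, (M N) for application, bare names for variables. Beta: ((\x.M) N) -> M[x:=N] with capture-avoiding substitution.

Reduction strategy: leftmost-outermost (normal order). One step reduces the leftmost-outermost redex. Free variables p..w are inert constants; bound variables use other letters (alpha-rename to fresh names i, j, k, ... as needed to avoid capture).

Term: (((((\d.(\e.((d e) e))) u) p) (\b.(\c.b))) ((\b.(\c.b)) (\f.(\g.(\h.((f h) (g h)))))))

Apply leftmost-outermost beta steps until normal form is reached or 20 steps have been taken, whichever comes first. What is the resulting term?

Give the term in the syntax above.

Answer: ((((u p) p) (\b.(\c.b))) (\c.(\f.(\g.(\h.((f h) (g h)))))))

Derivation:
Step 0: (((((\d.(\e.((d e) e))) u) p) (\b.(\c.b))) ((\b.(\c.b)) (\f.(\g.(\h.((f h) (g h)))))))
Step 1: ((((\e.((u e) e)) p) (\b.(\c.b))) ((\b.(\c.b)) (\f.(\g.(\h.((f h) (g h)))))))
Step 2: ((((u p) p) (\b.(\c.b))) ((\b.(\c.b)) (\f.(\g.(\h.((f h) (g h)))))))
Step 3: ((((u p) p) (\b.(\c.b))) (\c.(\f.(\g.(\h.((f h) (g h)))))))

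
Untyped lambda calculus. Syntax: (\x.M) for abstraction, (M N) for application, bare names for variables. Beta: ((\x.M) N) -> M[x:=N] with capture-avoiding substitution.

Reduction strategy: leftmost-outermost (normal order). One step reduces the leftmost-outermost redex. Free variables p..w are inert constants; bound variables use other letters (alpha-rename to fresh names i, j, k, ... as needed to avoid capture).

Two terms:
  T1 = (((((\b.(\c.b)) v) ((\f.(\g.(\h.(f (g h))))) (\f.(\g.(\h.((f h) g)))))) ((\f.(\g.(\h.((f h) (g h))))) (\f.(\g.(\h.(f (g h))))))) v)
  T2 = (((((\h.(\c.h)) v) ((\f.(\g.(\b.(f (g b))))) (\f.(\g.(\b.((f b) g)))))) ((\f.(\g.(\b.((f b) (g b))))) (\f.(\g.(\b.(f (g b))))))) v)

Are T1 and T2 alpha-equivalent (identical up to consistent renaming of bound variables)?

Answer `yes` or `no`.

Answer: yes

Derivation:
Term 1: (((((\b.(\c.b)) v) ((\f.(\g.(\h.(f (g h))))) (\f.(\g.(\h.((f h) g)))))) ((\f.(\g.(\h.((f h) (g h))))) (\f.(\g.(\h.(f (g h))))))) v)
Term 2: (((((\h.(\c.h)) v) ((\f.(\g.(\b.(f (g b))))) (\f.(\g.(\b.((f b) g)))))) ((\f.(\g.(\b.((f b) (g b))))) (\f.(\g.(\b.(f (g b))))))) v)
Alpha-equivalence: compare structure up to binder renaming.
Result: True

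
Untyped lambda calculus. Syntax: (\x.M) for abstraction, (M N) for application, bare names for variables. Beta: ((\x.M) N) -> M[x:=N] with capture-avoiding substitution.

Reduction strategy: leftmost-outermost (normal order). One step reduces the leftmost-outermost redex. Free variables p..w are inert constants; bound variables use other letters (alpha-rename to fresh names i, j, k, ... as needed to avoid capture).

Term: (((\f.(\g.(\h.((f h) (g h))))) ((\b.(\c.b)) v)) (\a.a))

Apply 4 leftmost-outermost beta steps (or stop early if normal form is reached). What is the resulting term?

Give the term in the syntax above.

Answer: (\h.(v ((\a.a) h)))

Derivation:
Step 0: (((\f.(\g.(\h.((f h) (g h))))) ((\b.(\c.b)) v)) (\a.a))
Step 1: ((\g.(\h.((((\b.(\c.b)) v) h) (g h)))) (\a.a))
Step 2: (\h.((((\b.(\c.b)) v) h) ((\a.a) h)))
Step 3: (\h.(((\c.v) h) ((\a.a) h)))
Step 4: (\h.(v ((\a.a) h)))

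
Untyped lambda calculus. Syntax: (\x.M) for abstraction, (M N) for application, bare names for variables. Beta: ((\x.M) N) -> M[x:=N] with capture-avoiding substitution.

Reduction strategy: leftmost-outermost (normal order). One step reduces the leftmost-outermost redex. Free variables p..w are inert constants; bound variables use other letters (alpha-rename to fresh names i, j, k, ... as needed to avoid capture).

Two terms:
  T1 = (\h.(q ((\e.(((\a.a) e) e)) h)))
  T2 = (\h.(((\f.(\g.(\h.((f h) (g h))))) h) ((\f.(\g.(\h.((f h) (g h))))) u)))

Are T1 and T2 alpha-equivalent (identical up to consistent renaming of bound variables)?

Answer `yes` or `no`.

Answer: no

Derivation:
Term 1: (\h.(q ((\e.(((\a.a) e) e)) h)))
Term 2: (\h.(((\f.(\g.(\h.((f h) (g h))))) h) ((\f.(\g.(\h.((f h) (g h))))) u)))
Alpha-equivalence: compare structure up to binder renaming.
Result: False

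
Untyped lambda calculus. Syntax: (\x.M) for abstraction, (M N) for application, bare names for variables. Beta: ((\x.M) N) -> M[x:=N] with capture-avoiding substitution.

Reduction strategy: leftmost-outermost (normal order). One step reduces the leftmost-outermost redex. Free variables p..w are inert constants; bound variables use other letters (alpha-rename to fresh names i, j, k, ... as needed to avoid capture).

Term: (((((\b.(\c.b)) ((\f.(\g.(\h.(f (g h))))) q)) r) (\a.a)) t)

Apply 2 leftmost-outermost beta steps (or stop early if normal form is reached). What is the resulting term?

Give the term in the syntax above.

Step 0: (((((\b.(\c.b)) ((\f.(\g.(\h.(f (g h))))) q)) r) (\a.a)) t)
Step 1: ((((\c.((\f.(\g.(\h.(f (g h))))) q)) r) (\a.a)) t)
Step 2: ((((\f.(\g.(\h.(f (g h))))) q) (\a.a)) t)

Answer: ((((\f.(\g.(\h.(f (g h))))) q) (\a.a)) t)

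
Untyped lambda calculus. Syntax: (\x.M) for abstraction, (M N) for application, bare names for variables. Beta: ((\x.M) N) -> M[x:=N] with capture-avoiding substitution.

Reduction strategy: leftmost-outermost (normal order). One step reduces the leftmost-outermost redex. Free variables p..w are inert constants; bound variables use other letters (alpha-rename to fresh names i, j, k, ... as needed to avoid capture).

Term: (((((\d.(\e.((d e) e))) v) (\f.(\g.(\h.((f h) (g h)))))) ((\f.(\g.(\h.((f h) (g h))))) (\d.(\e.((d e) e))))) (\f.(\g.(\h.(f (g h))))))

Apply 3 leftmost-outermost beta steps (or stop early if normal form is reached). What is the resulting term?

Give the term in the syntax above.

Answer: ((((v (\f.(\g.(\h.((f h) (g h)))))) (\f.(\g.(\h.((f h) (g h)))))) (\g.(\h.(((\d.(\e.((d e) e))) h) (g h))))) (\f.(\g.(\h.(f (g h))))))

Derivation:
Step 0: (((((\d.(\e.((d e) e))) v) (\f.(\g.(\h.((f h) (g h)))))) ((\f.(\g.(\h.((f h) (g h))))) (\d.(\e.((d e) e))))) (\f.(\g.(\h.(f (g h))))))
Step 1: ((((\e.((v e) e)) (\f.(\g.(\h.((f h) (g h)))))) ((\f.(\g.(\h.((f h) (g h))))) (\d.(\e.((d e) e))))) (\f.(\g.(\h.(f (g h))))))
Step 2: ((((v (\f.(\g.(\h.((f h) (g h)))))) (\f.(\g.(\h.((f h) (g h)))))) ((\f.(\g.(\h.((f h) (g h))))) (\d.(\e.((d e) e))))) (\f.(\g.(\h.(f (g h))))))
Step 3: ((((v (\f.(\g.(\h.((f h) (g h)))))) (\f.(\g.(\h.((f h) (g h)))))) (\g.(\h.(((\d.(\e.((d e) e))) h) (g h))))) (\f.(\g.(\h.(f (g h))))))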